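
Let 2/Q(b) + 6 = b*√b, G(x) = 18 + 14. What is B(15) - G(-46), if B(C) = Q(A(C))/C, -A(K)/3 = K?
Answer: 2*(-32400*√5 + 1441*I)/(45*(-2*I + 45*√5)) ≈ -32.0 + 0.00044152*I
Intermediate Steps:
A(K) = -3*K
G(x) = 32
Q(b) = 2/(-6 + b^(3/2)) (Q(b) = 2/(-6 + b*√b) = 2/(-6 + b^(3/2)))
B(C) = 2/(C*(-6 + 3*√3*(-C)^(3/2))) (B(C) = (2/(-6 + (-3*C)^(3/2)))/C = (2/(-6 + 3*√3*(-C)^(3/2)))/C = 2/(C*(-6 + 3*√3*(-C)^(3/2))))
B(15) - G(-46) = (⅔)/(15*(-2 + √3*(-1*15)^(3/2))) - 1*32 = (⅔)*(1/15)/(-2 + √3*(-15)^(3/2)) - 32 = (⅔)*(1/15)/(-2 + √3*(-15*I*√15)) - 32 = (⅔)*(1/15)/(-2 - 45*I*√5) - 32 = 2/(45*(-2 - 45*I*√5)) - 32 = -32 + 2/(45*(-2 - 45*I*√5))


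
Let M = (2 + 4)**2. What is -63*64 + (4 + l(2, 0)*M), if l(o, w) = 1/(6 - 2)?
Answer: -4019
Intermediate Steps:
l(o, w) = 1/4
M = 36 (M = 6**2 = 36)
-63*64 + (4 + l(2, 0)*M) = -63*64 + (4 + (1/4)*36) = -4032 + (4 + 9) = -4032 + 13 = -4019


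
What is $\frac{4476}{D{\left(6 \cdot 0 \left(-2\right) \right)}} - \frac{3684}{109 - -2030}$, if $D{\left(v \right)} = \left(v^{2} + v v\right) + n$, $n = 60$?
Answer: $\frac{259809}{3565} \approx 72.878$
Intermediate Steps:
$D{\left(v \right)} = 60 + 2 v^{2}$ ($D{\left(v \right)} = \left(v^{2} + v v\right) + 60 = \left(v^{2} + v^{2}\right) + 60 = 2 v^{2} + 60 = 60 + 2 v^{2}$)
$\frac{4476}{D{\left(6 \cdot 0 \left(-2\right) \right)}} - \frac{3684}{109 - -2030} = \frac{4476}{60 + 2 \left(6 \cdot 0 \left(-2\right)\right)^{2}} - \frac{3684}{109 - -2030} = \frac{4476}{60 + 2 \left(0 \left(-2\right)\right)^{2}} - \frac{3684}{109 + 2030} = \frac{4476}{60 + 2 \cdot 0^{2}} - \frac{3684}{2139} = \frac{4476}{60 + 2 \cdot 0} - \frac{1228}{713} = \frac{4476}{60 + 0} - \frac{1228}{713} = \frac{4476}{60} - \frac{1228}{713} = 4476 \cdot \frac{1}{60} - \frac{1228}{713} = \frac{373}{5} - \frac{1228}{713} = \frac{259809}{3565}$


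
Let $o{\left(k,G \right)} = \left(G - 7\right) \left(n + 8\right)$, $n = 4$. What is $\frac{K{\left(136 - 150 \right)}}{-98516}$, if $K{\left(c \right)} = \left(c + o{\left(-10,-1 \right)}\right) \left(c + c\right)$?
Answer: $- \frac{70}{2239} \approx -0.031264$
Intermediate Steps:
$o{\left(k,G \right)} = -84 + 12 G$ ($o{\left(k,G \right)} = \left(G - 7\right) \left(4 + 8\right) = \left(-7 + G\right) 12 = -84 + 12 G$)
$K{\left(c \right)} = 2 c \left(-96 + c\right)$ ($K{\left(c \right)} = \left(c + \left(-84 + 12 \left(-1\right)\right)\right) \left(c + c\right) = \left(c - 96\right) 2 c = \left(-96 + c\right) 2 c = 2 c \left(-96 + c\right)$)
$\frac{K{\left(136 - 150 \right)}}{-98516} = \frac{2 \left(136 - 150\right) \left(-96 + \left(136 - 150\right)\right)}{-98516} = 2 \left(136 - 150\right) \left(-96 + \left(136 - 150\right)\right) \left(- \frac{1}{98516}\right) = 2 \left(-14\right) \left(-96 - 14\right) \left(- \frac{1}{98516}\right) = 2 \left(-14\right) \left(-110\right) \left(- \frac{1}{98516}\right) = 3080 \left(- \frac{1}{98516}\right) = - \frac{70}{2239}$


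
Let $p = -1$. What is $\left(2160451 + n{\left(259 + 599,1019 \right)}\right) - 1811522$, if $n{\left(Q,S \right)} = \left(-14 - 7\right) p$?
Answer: $348950$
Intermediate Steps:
$n{\left(Q,S \right)} = 21$ ($n{\left(Q,S \right)} = \left(-14 - 7\right) \left(-1\right) = \left(-21\right) \left(-1\right) = 21$)
$\left(2160451 + n{\left(259 + 599,1019 \right)}\right) - 1811522 = \left(2160451 + 21\right) - 1811522 = 2160472 - 1811522 = 348950$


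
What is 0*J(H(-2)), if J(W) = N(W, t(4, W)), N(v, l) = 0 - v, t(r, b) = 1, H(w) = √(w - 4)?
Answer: 0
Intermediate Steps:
H(w) = √(-4 + w)
N(v, l) = -v
J(W) = -W
0*J(H(-2)) = 0*(-√(-4 - 2)) = 0*(-√(-6)) = 0*(-I*√6) = 0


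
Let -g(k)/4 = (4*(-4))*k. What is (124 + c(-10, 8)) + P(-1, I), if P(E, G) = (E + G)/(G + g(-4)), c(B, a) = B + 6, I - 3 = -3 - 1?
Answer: 30842/257 ≈ 120.01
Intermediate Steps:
g(k) = 64*k (g(k) = -4*4*(-4)*k = -(-64)*k = 64*k)
I = -1 (I = 3 + (-3 - 1) = 3 - 4 = -1)
c(B, a) = 6 + B
P(E, G) = (E + G)/(-256 + G) (P(E, G) = (E + G)/(G + 64*(-4)) = (E + G)/(G - 256) = (E + G)/(-256 + G))
(124 + c(-10, 8)) + P(-1, I) = (124 + (6 - 10)) + (-1 - 1)/(-256 - 1) = (124 - 4) - 2/(-257) = 120 - 1/257*(-2) = 120 + 2/257 = 30842/257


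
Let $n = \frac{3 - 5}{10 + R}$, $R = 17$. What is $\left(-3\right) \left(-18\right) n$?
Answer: $-4$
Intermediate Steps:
$n = - \frac{2}{27}$ ($n = \frac{3 - 5}{10 + 17} = - \frac{2}{27} \approx -0.074074$)
$\left(-3\right) \left(-18\right) n = \left(-3\right) \left(-18\right) \left(- \frac{2}{27}\right) = 54 \left(- \frac{2}{27}\right) = -4$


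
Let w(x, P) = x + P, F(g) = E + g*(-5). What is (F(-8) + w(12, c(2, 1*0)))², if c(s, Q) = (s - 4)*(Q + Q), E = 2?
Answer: 2916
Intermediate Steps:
c(s, Q) = 2*Q*(-4 + s) (c(s, Q) = (-4 + s)*(2*Q) = 2*Q*(-4 + s))
F(g) = 2 - 5*g (F(g) = 2 + g*(-5) = 2 - 5*g)
w(x, P) = P + x
(F(-8) + w(12, c(2, 1*0)))² = ((2 - 5*(-8)) + (2*(1*0)*(-4 + 2) + 12))² = ((2 + 40) + (2*0*(-2) + 12))² = (42 + (0 + 12))² = (42 + 12)² = 54² = 2916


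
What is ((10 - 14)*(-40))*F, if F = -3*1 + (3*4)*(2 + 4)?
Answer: 11040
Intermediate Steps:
F = 69 (F = -3 + 12*6 = -3 + 72 = 69)
((10 - 14)*(-40))*F = ((10 - 14)*(-40))*69 = -4*(-40)*69 = 160*69 = 11040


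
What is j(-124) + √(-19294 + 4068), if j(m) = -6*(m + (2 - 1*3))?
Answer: 750 + I*√15226 ≈ 750.0 + 123.39*I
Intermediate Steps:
j(m) = 6 - 6*m (j(m) = -6*(m + (2 - 3)) = -6*(m - 1) = -6*(-1 + m) = 6 - 6*m)
j(-124) + √(-19294 + 4068) = (6 - 6*(-124)) + √(-19294 + 4068) = (6 + 744) + √(-15226) = 750 + I*√15226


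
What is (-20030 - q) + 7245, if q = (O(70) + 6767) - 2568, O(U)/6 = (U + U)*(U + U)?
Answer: -134584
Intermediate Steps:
O(U) = 24*U² (O(U) = 6*((U + U)*(U + U)) = 6*((2*U)*(2*U)) = 6*(4*U²) = 24*U²)
q = 121799 (q = (24*70² + 6767) - 2568 = (24*4900 + 6767) - 2568 = (117600 + 6767) - 2568 = 124367 - 2568 = 121799)
(-20030 - q) + 7245 = (-20030 - 1*121799) + 7245 = (-20030 - 121799) + 7245 = -141829 + 7245 = -134584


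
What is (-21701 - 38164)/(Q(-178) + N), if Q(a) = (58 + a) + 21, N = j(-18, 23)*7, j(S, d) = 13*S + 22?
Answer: 59865/1583 ≈ 37.817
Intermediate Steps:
j(S, d) = 22 + 13*S
N = -1484 (N = (22 + 13*(-18))*7 = (22 - 234)*7 = -212*7 = -1484)
Q(a) = 79 + a
(-21701 - 38164)/(Q(-178) + N) = (-21701 - 38164)/((79 - 178) - 1484) = -59865/(-99 - 1484) = -59865/(-1583) = -59865*(-1/1583) = 59865/1583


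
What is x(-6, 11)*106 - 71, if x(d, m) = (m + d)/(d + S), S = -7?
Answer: -1453/13 ≈ -111.77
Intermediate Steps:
x(d, m) = (d + m)/(-7 + d) (x(d, m) = (m + d)/(d - 7) = (d + m)/(-7 + d))
x(-6, 11)*106 - 71 = ((-6 + 11)/(-7 - 6))*106 - 71 = (5/(-13))*106 - 71 = -1/13*5*106 - 71 = -5/13*106 - 71 = -530/13 - 71 = -1453/13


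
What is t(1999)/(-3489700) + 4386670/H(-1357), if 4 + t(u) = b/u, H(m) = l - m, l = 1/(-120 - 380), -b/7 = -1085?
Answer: 15300508218122578099/4733148162639700 ≈ 3232.6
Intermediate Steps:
b = 7595 (b = -7*(-1085) = 7595)
l = -1/500 (l = 1/(-500) = -1/500 ≈ -0.0020000)
H(m) = -1/500 - m
t(u) = -4 + 7595/u
t(1999)/(-3489700) + 4386670/H(-1357) = (-4 + 7595/1999)/(-3489700) + 4386670/(-1/500 - 1*(-1357)) = (-4 + 7595*(1/1999))*(-1/3489700) + 4386670/(-1/500 + 1357) = (-4 + 7595/1999)*(-1/3489700) + 4386670/(678499/500) = -401/1999*(-1/3489700) + 4386670*(500/678499) = 401/6975910300 + 2193335000/678499 = 15300508218122578099/4733148162639700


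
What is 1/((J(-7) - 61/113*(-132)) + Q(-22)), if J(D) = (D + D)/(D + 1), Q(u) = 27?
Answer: 339/34100 ≈ 0.0099414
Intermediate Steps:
J(D) = 2*D/(1 + D) (J(D) = (2*D)/(1 + D) = 2*D/(1 + D))
1/((J(-7) - 61/113*(-132)) + Q(-22)) = 1/((2*(-7)/(1 - 7) - 61/113*(-132)) + 27) = 1/((2*(-7)/(-6) - 61*1/113*(-132)) + 27) = 1/((2*(-7)*(-1/6) - 61/113*(-132)) + 27) = 1/((7/3 + 8052/113) + 27) = 1/(24947/339 + 27) = 1/(34100/339) = 339/34100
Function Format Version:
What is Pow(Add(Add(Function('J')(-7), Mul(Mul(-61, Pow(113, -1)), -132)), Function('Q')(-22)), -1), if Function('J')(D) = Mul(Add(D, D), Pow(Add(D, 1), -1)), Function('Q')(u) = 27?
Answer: Rational(339, 34100) ≈ 0.0099414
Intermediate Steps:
Function('J')(D) = Mul(2, D, Pow(Add(1, D), -1)) (Function('J')(D) = Mul(Mul(2, D), Pow(Add(1, D), -1)) = Mul(2, D, Pow(Add(1, D), -1)))
Pow(Add(Add(Function('J')(-7), Mul(Mul(-61, Pow(113, -1)), -132)), Function('Q')(-22)), -1) = Pow(Add(Add(Mul(2, -7, Pow(Add(1, -7), -1)), Mul(Mul(-61, Pow(113, -1)), -132)), 27), -1) = Pow(Add(Add(Mul(2, -7, Pow(-6, -1)), Mul(Mul(-61, Rational(1, 113)), -132)), 27), -1) = Pow(Add(Add(Mul(2, -7, Rational(-1, 6)), Mul(Rational(-61, 113), -132)), 27), -1) = Pow(Add(Add(Rational(7, 3), Rational(8052, 113)), 27), -1) = Pow(Add(Rational(24947, 339), 27), -1) = Pow(Rational(34100, 339), -1) = Rational(339, 34100)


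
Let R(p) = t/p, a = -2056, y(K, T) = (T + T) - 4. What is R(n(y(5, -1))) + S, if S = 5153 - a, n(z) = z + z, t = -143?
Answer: 86651/12 ≈ 7220.9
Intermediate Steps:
y(K, T) = -4 + 2*T (y(K, T) = 2*T - 4 = -4 + 2*T)
n(z) = 2*z
S = 7209 (S = 5153 - 1*(-2056) = 5153 + 2056 = 7209)
R(p) = -143/p
R(n(y(5, -1))) + S = -143*1/(2*(-4 + 2*(-1))) + 7209 = -143*1/(2*(-4 - 2)) + 7209 = -143/(2*(-6)) + 7209 = -143/(-12) + 7209 = -143*(-1/12) + 7209 = 143/12 + 7209 = 86651/12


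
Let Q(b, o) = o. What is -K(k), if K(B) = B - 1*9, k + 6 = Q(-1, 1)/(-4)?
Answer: 61/4 ≈ 15.250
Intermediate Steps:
k = -25/4 (k = -6 + 1/(-4) = -6 + 1*(-¼) = -6 - ¼ = -25/4 ≈ -6.2500)
K(B) = -9 + B (K(B) = B - 9 = -9 + B)
-K(k) = -(-9 - 25/4) = -1*(-61/4) = 61/4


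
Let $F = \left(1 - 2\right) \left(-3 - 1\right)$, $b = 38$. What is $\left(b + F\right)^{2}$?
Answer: $1764$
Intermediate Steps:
$F = 4$ ($F = - (-3 - 1) = \left(-1\right) \left(-4\right) = 4$)
$\left(b + F\right)^{2} = \left(38 + 4\right)^{2} = 42^{2} = 1764$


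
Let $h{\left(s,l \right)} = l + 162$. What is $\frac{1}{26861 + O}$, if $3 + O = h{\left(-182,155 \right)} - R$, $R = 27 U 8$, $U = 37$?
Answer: $\frac{1}{19183} \approx 5.213 \cdot 10^{-5}$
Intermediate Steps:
$h{\left(s,l \right)} = 162 + l$
$R = 7992$ ($R = 27 \cdot 37 \cdot 8 = 999 \cdot 8 = 7992$)
$O = -7678$ ($O = -3 + \left(\left(162 + 155\right) - 7992\right) = -3 + \left(317 - 7992\right) = -3 - 7675 = -7678$)
$\frac{1}{26861 + O} = \frac{1}{26861 - 7678} = \frac{1}{19183}$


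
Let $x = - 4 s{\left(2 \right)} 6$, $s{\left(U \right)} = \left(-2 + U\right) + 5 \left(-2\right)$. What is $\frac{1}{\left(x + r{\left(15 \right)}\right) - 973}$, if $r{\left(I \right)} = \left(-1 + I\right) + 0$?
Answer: $- \frac{1}{719} \approx -0.0013908$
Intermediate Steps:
$r{\left(I \right)} = -1 + I$
$s{\left(U \right)} = -12 + U$ ($s{\left(U \right)} = \left(-2 + U\right) - 10 = -12 + U$)
$x = 240$ ($x = - 4 \left(-12 + 2\right) 6 = \left(-4\right) \left(-10\right) 6 = 40 \cdot 6 = 240$)
$\frac{1}{\left(x + r{\left(15 \right)}\right) - 973} = \frac{1}{\left(240 + \left(-1 + 15\right)\right) - 973} = \frac{1}{\left(240 + 14\right) - 973} = \frac{1}{254 - 973} = \frac{1}{-719} = - \frac{1}{719}$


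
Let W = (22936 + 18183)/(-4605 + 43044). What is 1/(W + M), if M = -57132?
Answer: -38439/2196055829 ≈ -1.7504e-5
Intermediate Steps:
W = 41119/38439 ≈ 1.0697
1/(W + M) = 1/(41119/38439 - 57132) = 1/(-2196055829/38439) = -38439/2196055829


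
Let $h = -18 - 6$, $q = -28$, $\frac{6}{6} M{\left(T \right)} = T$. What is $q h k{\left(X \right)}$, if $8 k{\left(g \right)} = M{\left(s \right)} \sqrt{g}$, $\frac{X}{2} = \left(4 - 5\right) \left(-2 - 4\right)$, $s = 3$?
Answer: $504 \sqrt{3} \approx 872.95$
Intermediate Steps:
$M{\left(T \right)} = T$
$h = -24$
$X = 12$ ($X = 2 \left(4 - 5\right) \left(-2 - 4\right) = 2 \left(\left(-1\right) \left(-6\right)\right) = 2 \cdot 6 = 12$)
$k{\left(g \right)} = \frac{3 \sqrt{g}}{8}$
$q h k{\left(X \right)} = \left(-28\right) \left(-24\right) \frac{3 \sqrt{12}}{8} = 672 \frac{3 \cdot 2 \sqrt{3}}{8} = 672 \frac{3 \sqrt{3}}{4} = 504 \sqrt{3}$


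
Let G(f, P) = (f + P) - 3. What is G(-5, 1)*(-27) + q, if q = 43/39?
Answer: 7414/39 ≈ 190.10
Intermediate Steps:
q = 43/39 (q = 43*(1/39) = 43/39 ≈ 1.1026)
G(f, P) = -3 + P + f (G(f, P) = (P + f) - 3 = -3 + P + f)
G(-5, 1)*(-27) + q = (-3 + 1 - 5)*(-27) + 43/39 = -7*(-27) + 43/39 = 189 + 43/39 = 7414/39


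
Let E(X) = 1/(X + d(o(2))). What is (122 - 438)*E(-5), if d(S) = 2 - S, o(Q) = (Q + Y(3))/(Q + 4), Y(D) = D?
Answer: 1896/23 ≈ 82.435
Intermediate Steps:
o(Q) = (3 + Q)/(4 + Q) (o(Q) = (Q + 3)/(Q + 4) = (3 + Q)/(4 + Q))
E(X) = 1/(7/6 + X) (E(X) = 1/(X + (2 - (3 + 2)/(4 + 2))) = 1/(X + (2 - 5/6)) = 1/(X + (2 - 1*⅚)) = 1/(X + (2 - ⅚)) = 1/(X + 7/6) = 1/(7/6 + X))
(122 - 438)*E(-5) = (122 - 438)*(6/(7 + 6*(-5))) = -1896/(7 - 30) = -1896/(-23) = -1896*(-1)/23 = -316*(-6/23) = 1896/23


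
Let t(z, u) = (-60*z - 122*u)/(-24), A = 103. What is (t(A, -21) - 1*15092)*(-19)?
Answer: 1135535/4 ≈ 2.8388e+5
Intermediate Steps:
t(z, u) = 5*z/2 + 61*u/12 (t(z, u) = (-122*u - 60*z)*(-1/24) = 5*z/2 + 61*u/12)
(t(A, -21) - 1*15092)*(-19) = (((5/2)*103 + (61/12)*(-21)) - 1*15092)*(-19) = ((515/2 - 427/4) - 15092)*(-19) = (603/4 - 15092)*(-19) = -59765/4*(-19) = 1135535/4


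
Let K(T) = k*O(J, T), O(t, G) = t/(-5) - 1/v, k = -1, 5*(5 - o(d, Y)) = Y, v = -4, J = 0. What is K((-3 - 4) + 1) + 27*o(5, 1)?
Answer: 2587/20 ≈ 129.35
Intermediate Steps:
o(d, Y) = 5 - Y/5
O(t, G) = ¼ - t/5 (O(t, G) = t/(-5) - 1/(-4) = t*(-⅕) - 1*(-¼) = -t/5 + ¼ = ¼ - t/5)
K(T) = -¼ (K(T) = -(¼ - ⅕*0) = -(¼ + 0) = -1*¼ = -¼)
K((-3 - 4) + 1) + 27*o(5, 1) = -¼ + 27*(5 - ⅕*1) = -¼ + 27*(5 - ⅕) = -¼ + 27*(24/5) = -¼ + 648/5 = 2587/20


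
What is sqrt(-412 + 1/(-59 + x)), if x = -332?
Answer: I*sqrt(62987363)/391 ≈ 20.298*I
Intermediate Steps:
sqrt(-412 + 1/(-59 + x)) = sqrt(-412 + 1/(-59 - 332)) = sqrt(-412 + 1/(-391)) = sqrt(-412 - 1/391) = sqrt(-161093/391) = I*sqrt(62987363)/391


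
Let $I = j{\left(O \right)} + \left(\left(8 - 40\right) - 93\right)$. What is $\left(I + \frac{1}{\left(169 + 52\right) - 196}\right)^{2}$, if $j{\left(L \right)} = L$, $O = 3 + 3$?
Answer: $\frac{8844676}{625} \approx 14151.0$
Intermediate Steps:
$O = 6$
$I = -119$ ($I = 6 + \left(\left(8 - 40\right) - 93\right) = 6 - 125 = -119$)
$\left(I + \frac{1}{\left(169 + 52\right) - 196}\right)^{2} = \left(-119 + \frac{1}{\left(169 + 52\right) - 196}\right)^{2} = \left(-119 + \frac{1}{221 - 196}\right)^{2} = \left(-119 + \frac{1}{25}\right)^{2} = \left(- \frac{2974}{25}\right)^{2} = \frac{8844676}{625}$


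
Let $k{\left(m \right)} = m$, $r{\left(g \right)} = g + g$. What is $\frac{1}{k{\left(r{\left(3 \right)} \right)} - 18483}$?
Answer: $- \frac{1}{18477} \approx -5.4121 \cdot 10^{-5}$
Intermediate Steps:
$r{\left(g \right)} = 2 g$
$\frac{1}{k{\left(r{\left(3 \right)} \right)} - 18483} = \frac{1}{2 \cdot 3 - 18483} = \frac{1}{6 - 18483} = \frac{1}{-18477} = - \frac{1}{18477}$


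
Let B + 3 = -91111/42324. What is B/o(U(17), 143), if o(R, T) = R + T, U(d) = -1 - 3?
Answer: -218083/5883036 ≈ -0.037070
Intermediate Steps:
U(d) = -4
B = -218083/42324 (B = -3 - 91111/42324 = -218083/42324 ≈ -5.1527)
B/o(U(17), 143) = -218083/(42324*(-4 + 143)) = -218083/42324/139 = -218083/42324*1/139 = -218083/5883036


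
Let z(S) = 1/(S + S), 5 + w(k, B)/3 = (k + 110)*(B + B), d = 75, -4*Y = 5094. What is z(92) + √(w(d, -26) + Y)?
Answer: 1/184 + I*√120594/2 ≈ 0.0054348 + 173.63*I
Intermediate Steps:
Y = -2547/2 (Y = -¼*5094 = -2547/2 ≈ -1273.5)
w(k, B) = -15 + 6*B*(110 + k) (w(k, B) = -15 + 3*((k + 110)*(B + B)) = -15 + 3*((110 + k)*(2*B)) = -15 + 3*(2*B*(110 + k)) = -15 + 6*B*(110 + k))
z(S) = 1/(2*S)
z(92) + √(w(d, -26) + Y) = (½)/92 + √((-15 + 660*(-26) + 6*(-26)*75) - 2547/2) = (½)*(1/92) + √((-15 - 17160 - 11700) - 2547/2) = 1/184 + √(-28875 - 2547/2) = 1/184 + √(-60297/2) = 1/184 + I*√120594/2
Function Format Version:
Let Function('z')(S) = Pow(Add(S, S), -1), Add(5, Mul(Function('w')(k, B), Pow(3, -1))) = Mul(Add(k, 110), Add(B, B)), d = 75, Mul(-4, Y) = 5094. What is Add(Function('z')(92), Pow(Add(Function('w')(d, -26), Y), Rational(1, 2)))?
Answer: Add(Rational(1, 184), Mul(Rational(1, 2), I, Pow(120594, Rational(1, 2)))) ≈ Add(0.0054348, Mul(173.63, I))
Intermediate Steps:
Y = Rational(-2547, 2) (Y = Mul(Rational(-1, 4), 5094) = Rational(-2547, 2) ≈ -1273.5)
Function('w')(k, B) = Add(-15, Mul(6, B, Add(110, k))) (Function('w')(k, B) = Add(-15, Mul(3, Mul(Add(k, 110), Add(B, B)))) = Add(-15, Mul(3, Mul(Add(110, k), Mul(2, B)))) = Add(-15, Mul(3, Mul(2, B, Add(110, k)))) = Add(-15, Mul(6, B, Add(110, k))))
Function('z')(S) = Mul(Rational(1, 2), Pow(S, -1)) (Function('z')(S) = Pow(Mul(2, S), -1) = Mul(Rational(1, 2), Pow(S, -1)))
Add(Function('z')(92), Pow(Add(Function('w')(d, -26), Y), Rational(1, 2))) = Add(Mul(Rational(1, 2), Pow(92, -1)), Pow(Add(Add(-15, Mul(660, -26), Mul(6, -26, 75)), Rational(-2547, 2)), Rational(1, 2))) = Add(Mul(Rational(1, 2), Rational(1, 92)), Pow(Add(Add(-15, -17160, -11700), Rational(-2547, 2)), Rational(1, 2))) = Add(Rational(1, 184), Pow(Add(-28875, Rational(-2547, 2)), Rational(1, 2))) = Add(Rational(1, 184), Pow(Rational(-60297, 2), Rational(1, 2))) = Add(Rational(1, 184), Mul(Rational(1, 2), I, Pow(120594, Rational(1, 2))))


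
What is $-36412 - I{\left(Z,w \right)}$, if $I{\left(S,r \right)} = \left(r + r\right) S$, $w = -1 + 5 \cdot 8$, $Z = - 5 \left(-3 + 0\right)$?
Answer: $-37582$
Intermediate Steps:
$Z = 15$ ($Z = \left(-5\right) \left(-3\right) = 15$)
$w = 39$ ($w = -1 + 40 = 39$)
$I{\left(S,r \right)} = 2 S r$ ($I{\left(S,r \right)} = 2 r S = 2 S r$)
$-36412 - I{\left(Z,w \right)} = -36412 - 2 \cdot 15 \cdot 39 = -36412 - 1170 = -37582$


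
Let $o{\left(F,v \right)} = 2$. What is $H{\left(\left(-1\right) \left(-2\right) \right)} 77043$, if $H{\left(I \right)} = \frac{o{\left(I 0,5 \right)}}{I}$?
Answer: $77043$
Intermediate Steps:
$H{\left(I \right)} = \frac{2}{I}$
$H{\left(\left(-1\right) \left(-2\right) \right)} 77043 = \frac{2}{\left(-1\right) \left(-2\right)} 77043 = \frac{2}{2} \cdot 77043 = 2 \cdot \frac{1}{2} \cdot 77043 = 1 \cdot 77043 = 77043$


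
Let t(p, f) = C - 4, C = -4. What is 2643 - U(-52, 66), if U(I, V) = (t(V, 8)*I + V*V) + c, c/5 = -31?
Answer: -1974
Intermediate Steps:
c = -155 (c = 5*(-31) = -155)
t(p, f) = -8 (t(p, f) = -4 - 4 = -8)
U(I, V) = -155 + V² - 8*I (U(I, V) = (-8*I + V*V) - 155 = (-8*I + V²) - 155 = (V² - 8*I) - 155 = -155 + V² - 8*I)
2643 - U(-52, 66) = 2643 - (-155 + 66² - 8*(-52)) = 2643 - (-155 + 4356 + 416) = 2643 - 1*4617 = 2643 - 4617 = -1974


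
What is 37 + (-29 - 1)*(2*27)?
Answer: -1583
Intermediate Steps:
37 + (-29 - 1)*(2*27) = 37 - 30*54 = 37 - 1620 = -1583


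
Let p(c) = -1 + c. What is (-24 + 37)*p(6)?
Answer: 65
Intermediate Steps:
(-24 + 37)*p(6) = (-24 + 37)*(-1 + 6) = 13*5 = 65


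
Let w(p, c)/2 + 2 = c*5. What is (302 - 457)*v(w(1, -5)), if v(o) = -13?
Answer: 2015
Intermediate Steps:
w(p, c) = -4 + 10*c (w(p, c) = -4 + 2*(c*5) = -4 + 2*(5*c) = -4 + 10*c)
(302 - 457)*v(w(1, -5)) = (302 - 457)*(-13) = -155*(-13) = 2015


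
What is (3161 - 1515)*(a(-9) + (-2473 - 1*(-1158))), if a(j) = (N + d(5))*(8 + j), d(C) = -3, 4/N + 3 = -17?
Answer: -10796114/5 ≈ -2.1592e+6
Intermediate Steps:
N = -1/5 (N = 4/(-3 - 17) = 4/(-20) = 4*(-1/20) = -1/5 ≈ -0.20000)
a(j) = -128/5 - 16*j/5 (a(j) = (-1/5 - 3)*(8 + j) = -16*(8 + j)/5 = -128/5 - 16*j/5)
(3161 - 1515)*(a(-9) + (-2473 - 1*(-1158))) = (3161 - 1515)*((-128/5 - 16/5*(-9)) + (-2473 - 1*(-1158))) = 1646*((-128/5 + 144/5) + (-2473 + 1158)) = 1646*(16/5 - 1315) = 1646*(-6559/5) = -10796114/5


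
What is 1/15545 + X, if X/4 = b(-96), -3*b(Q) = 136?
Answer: -8456477/46635 ≈ -181.33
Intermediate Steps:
b(Q) = -136/3 (b(Q) = -⅓*136 = -136/3)
X = -544/3 (X = 4*(-136/3) = -544/3 ≈ -181.33)
1/15545 + X = 1/15545 - 544/3 = -8456477/46635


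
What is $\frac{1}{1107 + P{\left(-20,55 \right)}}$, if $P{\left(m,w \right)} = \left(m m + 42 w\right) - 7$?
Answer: $\frac{1}{3810} \approx 0.00026247$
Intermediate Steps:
$P{\left(m,w \right)} = -7 + m^{2} + 42 w$ ($P{\left(m,w \right)} = \left(m^{2} + 42 w\right) - 7 = -7 + m^{2} + 42 w$)
$\frac{1}{1107 + P{\left(-20,55 \right)}} = \frac{1}{1107 + \left(-7 + \left(-20\right)^{2} + 42 \cdot 55\right)} = \frac{1}{1107 + \left(-7 + 400 + 2310\right)} = \frac{1}{1107 + 2703} = \frac{1}{3810}$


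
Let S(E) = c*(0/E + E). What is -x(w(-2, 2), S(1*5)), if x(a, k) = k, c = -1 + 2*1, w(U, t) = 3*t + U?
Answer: -5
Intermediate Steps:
w(U, t) = U + 3*t
c = 1 (c = -1 + 2 = 1)
S(E) = E (S(E) = 1*(0/E + E) = 1*(0 + E) = 1*E = E)
-x(w(-2, 2), S(1*5)) = -5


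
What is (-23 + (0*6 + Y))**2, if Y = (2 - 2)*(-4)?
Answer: 529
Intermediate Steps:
Y = 0 (Y = 0*(-4) = 0)
(-23 + (0*6 + Y))**2 = (-23 + (0*6 + 0))**2 = (-23 + (0 + 0))**2 = (-23 + 0)**2 = (-23)**2 = 529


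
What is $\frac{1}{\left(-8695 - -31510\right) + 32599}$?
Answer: $\frac{1}{55414} \approx 1.8046 \cdot 10^{-5}$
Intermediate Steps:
$\frac{1}{\left(-8695 - -31510\right) + 32599} = \frac{1}{\left(-8695 + 31510\right) + 32599} = \frac{1}{22815 + 32599} = \frac{1}{55414}$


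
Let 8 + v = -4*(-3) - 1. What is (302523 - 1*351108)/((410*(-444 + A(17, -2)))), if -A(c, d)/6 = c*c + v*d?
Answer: 79/1428 ≈ 0.055322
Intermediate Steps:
v = 3 (v = -8 + (-4*(-3) - 1) = -8 + (12 - 1) = -8 + 11 = 3)
A(c, d) = -18*d - 6*c² (A(c, d) = -6*(c*c + 3*d) = -6*(c² + 3*d) = -18*d - 6*c²)
(302523 - 1*351108)/((410*(-444 + A(17, -2)))) = (302523 - 1*351108)/((410*(-444 + (-18*(-2) - 6*17²)))) = (302523 - 351108)/((410*(-444 + (36 - 6*289)))) = -48585*1/(410*(-444 + (36 - 1734))) = -48585*1/(410*(-444 - 1698)) = -48585/(410*(-2142)) = -48585/(-878220) = -48585*(-1/878220) = 79/1428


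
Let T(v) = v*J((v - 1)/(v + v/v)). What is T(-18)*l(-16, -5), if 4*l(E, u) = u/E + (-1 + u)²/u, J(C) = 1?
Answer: 4959/160 ≈ 30.994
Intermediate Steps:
l(E, u) = u/(4*E) + (-1 + u)²/(4*u) (l(E, u) = (u/E + (-1 + u)²/u)/4 = u/(4*E) + (-1 + u)²/(4*u))
T(v) = v (T(v) = v*1 = v)
T(-18)*l(-16, -5) = -18*((¼)*(-5)/(-16) + (¼)*(-1 - 5)²/(-5)) = -18*((¼)*(-5)*(-1/16) + (¼)*(-⅕)*(-6)²) = -18*(5/64 + (¼)*(-⅕)*36) = -18*(5/64 - 9/5) = -18*(-551/320) = 4959/160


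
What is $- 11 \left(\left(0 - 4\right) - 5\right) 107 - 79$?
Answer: $10514$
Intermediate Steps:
$- 11 \left(\left(0 - 4\right) - 5\right) 107 - 79 = - 11 \left(-4 - 5\right) 107 - 79 = \left(-11\right) \left(-9\right) 107 - 79 = 99 \cdot 107 - 79 = 10593 - 79 = 10514$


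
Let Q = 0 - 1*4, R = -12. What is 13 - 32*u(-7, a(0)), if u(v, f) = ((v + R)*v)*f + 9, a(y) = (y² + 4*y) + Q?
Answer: 16749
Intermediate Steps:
Q = -4 (Q = 0 - 4 = -4)
a(y) = -4 + y² + 4*y (a(y) = (y² + 4*y) - 4 = -4 + y² + 4*y)
u(v, f) = 9 + f*v*(-12 + v) (u(v, f) = ((v - 12)*v)*f + 9 = ((-12 + v)*v)*f + 9 = (v*(-12 + v))*f + 9 = f*v*(-12 + v) + 9 = 9 + f*v*(-12 + v))
13 - 32*u(-7, a(0)) = 13 - 32*(9 + (-4 + 0² + 4*0)*(-7)² - 12*(-4 + 0² + 4*0)*(-7)) = 13 - 32*(9 + (-4 + 0 + 0)*49 - 12*(-4 + 0 + 0)*(-7)) = 13 - 32*(9 - 4*49 - 12*(-4)*(-7)) = 13 - 32*(9 - 196 - 336) = 13 - 32*(-523) = 13 + 16736 = 16749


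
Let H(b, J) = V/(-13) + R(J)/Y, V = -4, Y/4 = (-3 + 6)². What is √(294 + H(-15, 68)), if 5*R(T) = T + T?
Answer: 2*√2804945/195 ≈ 17.177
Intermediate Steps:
Y = 36 (Y = 4*(-3 + 6)² = 4*3² = 4*9 = 36)
R(T) = 2*T/5 (R(T) = (T + T)/5 = (2*T)/5 = 2*T/5)
H(b, J) = 4/13 + J/90 (H(b, J) = -4/(-13) + (2*J/5)/36 = -4*(-1/13) + (2*J/5)*(1/36) = 4/13 + J/90)
√(294 + H(-15, 68)) = √(294 + (4/13 + (1/90)*68)) = √(294 + (4/13 + 34/45)) = √(294 + 622/585) = √(172612/585) = 2*√2804945/195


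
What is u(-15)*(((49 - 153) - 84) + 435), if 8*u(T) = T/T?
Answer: 247/8 ≈ 30.875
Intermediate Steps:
u(T) = 1/8 (u(T) = (T/T)/8 = (1/8)*1 = 1/8)
u(-15)*(((49 - 153) - 84) + 435) = (((49 - 153) - 84) + 435)/8 = ((-104 - 84) + 435)/8 = (-188 + 435)/8 = (1/8)*247 = 247/8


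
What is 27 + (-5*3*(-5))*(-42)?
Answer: -3123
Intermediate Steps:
27 + (-5*3*(-5))*(-42) = 27 - 15*(-5)*(-42) = 27 + 75*(-42) = 27 - 3150 = -3123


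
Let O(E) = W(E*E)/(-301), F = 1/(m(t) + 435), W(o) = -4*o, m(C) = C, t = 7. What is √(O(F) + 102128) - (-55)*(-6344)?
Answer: -348920 + √451920836542749/66521 ≈ -3.4860e+5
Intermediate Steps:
F = 1/442 (F = 1/(7 + 435) = 1/442 ≈ 0.0022624)
O(E) = 4*E²/301 (O(E) = -4*E*E/(-301) = -4*E²*(-1/301) = 4*E²/301)
√(O(F) + 102128) - (-55)*(-6344) = √(4*(1/442)²/301 + 102128) - (-55)*(-6344) = √((4/301)*(1/195364) + 102128) - 1*348920 = √(1/14701141 + 102128) - 348920 = √(1501398128049/14701141) - 348920 = √451920836542749/66521 - 348920 = -348920 + √451920836542749/66521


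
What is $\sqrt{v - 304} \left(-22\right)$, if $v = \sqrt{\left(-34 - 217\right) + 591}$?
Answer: $- 22 i \sqrt{304 - 2 \sqrt{85}} \approx - 371.77 i$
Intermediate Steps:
$v = 2 \sqrt{85}$ ($v = \sqrt{\left(-34 - 217\right) + 591} = \sqrt{-251 + 591} = \sqrt{340} = 2 \sqrt{85} \approx 18.439$)
$\sqrt{v - 304} \left(-22\right) = \sqrt{2 \sqrt{85} - 304} \left(-22\right) = \sqrt{-304 + 2 \sqrt{85}} \left(-22\right) = - 22 \sqrt{-304 + 2 \sqrt{85}}$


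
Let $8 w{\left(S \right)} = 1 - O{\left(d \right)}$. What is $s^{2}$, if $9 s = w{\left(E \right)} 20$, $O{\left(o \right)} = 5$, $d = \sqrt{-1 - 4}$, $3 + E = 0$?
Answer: $\frac{100}{81} \approx 1.2346$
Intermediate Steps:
$E = -3$ ($E = -3 + 0 = -3$)
$d = i \sqrt{5}$ ($d = \sqrt{-5} = i \sqrt{5} \approx 2.2361 i$)
$w{\left(S \right)} = - \frac{1}{2}$ ($w{\left(S \right)} = \frac{1 - 5}{8} = \frac{1}{8} \left(-4\right) = - \frac{1}{2}$)
$s = - \frac{10}{9}$ ($s = \frac{\left(- \frac{1}{2}\right) 20}{9} = \frac{1}{9} \left(-10\right) = - \frac{10}{9} \approx -1.1111$)
$s^{2} = \left(- \frac{10}{9}\right)^{2} = \frac{100}{81}$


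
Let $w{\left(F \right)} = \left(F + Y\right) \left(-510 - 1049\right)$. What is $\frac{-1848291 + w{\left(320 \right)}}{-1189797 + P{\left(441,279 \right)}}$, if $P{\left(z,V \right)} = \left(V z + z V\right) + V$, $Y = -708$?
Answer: $\frac{1243399}{943440} \approx 1.3179$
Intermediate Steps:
$w{\left(F \right)} = 1103772 - 1559 F$ ($w{\left(F \right)} = \left(F - 708\right) \left(-510 - 1049\right) = \left(-708 + F\right) \left(-1559\right) = 1103772 - 1559 F$)
$P{\left(z,V \right)} = V + 2 V z$ ($P{\left(z,V \right)} = \left(V z + V z\right) + V = 2 V z + V = V + 2 V z$)
$\frac{-1848291 + w{\left(320 \right)}}{-1189797 + P{\left(441,279 \right)}} = \frac{-1848291 + \left(1103772 - 498880\right)}{-1189797 + 279 \left(1 + 2 \cdot 441\right)} = \frac{-1848291 + \left(1103772 - 498880\right)}{-1189797 + 279 \left(1 + 882\right)} = \frac{-1848291 + 604892}{-1189797 + 279 \cdot 883} = - \frac{1243399}{-1189797 + 246357} = - \frac{1243399}{-943440} = \left(-1243399\right) \left(- \frac{1}{943440}\right) = \frac{1243399}{943440}$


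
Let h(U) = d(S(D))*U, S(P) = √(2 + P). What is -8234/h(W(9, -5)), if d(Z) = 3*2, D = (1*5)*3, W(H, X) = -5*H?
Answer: 4117/135 ≈ 30.496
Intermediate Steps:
D = 15 (D = 5*3 = 15)
d(Z) = 6
h(U) = 6*U
-8234/h(W(9, -5)) = -8234/(6*(-5*9)) = -8234/(6*(-45)) = -8234/(-270) = -8234*(-1/270) = 4117/135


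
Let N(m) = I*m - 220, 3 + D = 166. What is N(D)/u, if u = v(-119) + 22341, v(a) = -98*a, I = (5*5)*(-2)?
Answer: -8370/34003 ≈ -0.24615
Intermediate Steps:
I = -50 (I = 25*(-2) = -50)
D = 163 (D = -3 + 166 = 163)
N(m) = -220 - 50*m (N(m) = -50*m - 220 = -220 - 50*m)
u = 34003 (u = -98*(-119) + 22341 = 11662 + 22341 = 34003)
N(D)/u = (-220 - 50*163)/34003 = (-220 - 8150)*(1/34003) = -8370*1/34003 = -8370/34003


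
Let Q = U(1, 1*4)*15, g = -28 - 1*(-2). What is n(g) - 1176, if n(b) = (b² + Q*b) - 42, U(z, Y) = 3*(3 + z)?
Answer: -5222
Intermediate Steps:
g = -26 (g = -28 + 2 = -26)
U(z, Y) = 9 + 3*z
Q = 180 (Q = (9 + 3*1)*15 = (9 + 3)*15 = 12*15 = 180)
n(b) = -42 + b² + 180*b (n(b) = (b² + 180*b) - 42 = -42 + b² + 180*b)
n(g) - 1176 = (-42 + (-26)² + 180*(-26)) - 1176 = (-42 + 676 - 4680) - 1176 = -4046 - 1176 = -5222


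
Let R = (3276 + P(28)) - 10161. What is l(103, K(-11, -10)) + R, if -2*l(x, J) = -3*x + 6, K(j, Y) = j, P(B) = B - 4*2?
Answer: -13427/2 ≈ -6713.5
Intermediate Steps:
P(B) = -8 + B (P(B) = B - 8 = -8 + B)
R = -6865 (R = (3276 + (-8 + 28)) - 10161 = (3276 + 20) - 10161 = 3296 - 10161 = -6865)
l(x, J) = -3 + 3*x/2 (l(x, J) = -(-3*x + 6)/2 = -(6 - 3*x)/2 = -3 + 3*x/2)
l(103, K(-11, -10)) + R = (-3 + (3/2)*103) - 6865 = (-3 + 309/2) - 6865 = 303/2 - 6865 = -13427/2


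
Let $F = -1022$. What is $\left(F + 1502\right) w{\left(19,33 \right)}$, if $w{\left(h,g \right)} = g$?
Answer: $15840$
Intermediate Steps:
$\left(F + 1502\right) w{\left(19,33 \right)} = \left(-1022 + 1502\right) 33 = 480 \cdot 33 = 15840$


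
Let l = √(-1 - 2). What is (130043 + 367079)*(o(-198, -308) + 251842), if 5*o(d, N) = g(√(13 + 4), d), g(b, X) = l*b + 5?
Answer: 125196695846 + 497122*I*√51/5 ≈ 1.252e+11 + 7.1003e+5*I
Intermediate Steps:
l = I*√3 (l = √(-3) = I*√3 ≈ 1.732*I)
g(b, X) = 5 + I*b*√3 (g(b, X) = (I*√3)*b + 5 = I*b*√3 + 5 = 5 + I*b*√3)
o(d, N) = 1 + I*√51/5 (o(d, N) = (5 + I*√(13 + 4)*√3)/5 = (5 + I*√17*√3)/5 = (5 + I*√51)/5 = 1 + I*√51/5)
(130043 + 367079)*(o(-198, -308) + 251842) = (130043 + 367079)*((1 + I*√51/5) + 251842) = 497122*(251843 + I*√51/5) = 125196695846 + 497122*I*√51/5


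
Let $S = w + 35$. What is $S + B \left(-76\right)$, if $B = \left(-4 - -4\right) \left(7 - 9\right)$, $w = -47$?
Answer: $-12$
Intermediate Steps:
$B = 0$ ($B = \left(-4 + 4\right) \left(-2\right) = 0 \left(-2\right) = 0$)
$S = -12$ ($S = -47 + 35 = -12$)
$S + B \left(-76\right) = -12 + 0 \left(-76\right) = -12 + 0 = -12$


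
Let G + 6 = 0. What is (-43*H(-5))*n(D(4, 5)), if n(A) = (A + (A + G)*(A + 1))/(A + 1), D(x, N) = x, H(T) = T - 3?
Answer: -2064/5 ≈ -412.80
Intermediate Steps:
G = -6 (G = -6 + 0 = -6)
H(T) = -3 + T
n(A) = (A + (1 + A)*(-6 + A))/(1 + A) (n(A) = (A + (A - 6)*(A + 1))/(A + 1) = (A + (-6 + A)*(1 + A))/(1 + A) = (A + (1 + A)*(-6 + A))/(1 + A))
(-43*H(-5))*n(D(4, 5)) = (-43*(-3 - 5))*((-6 + 4**2 - 4*4)/(1 + 4)) = (-43*(-8))*((-6 + 16 - 16)/5) = 344*((1/5)*(-6)) = 344*(-6/5) = -2064/5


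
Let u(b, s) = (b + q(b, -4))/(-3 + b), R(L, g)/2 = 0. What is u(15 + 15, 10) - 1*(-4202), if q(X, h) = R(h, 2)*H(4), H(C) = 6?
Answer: 37828/9 ≈ 4203.1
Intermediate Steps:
R(L, g) = 0 (R(L, g) = 2*0 = 0)
q(X, h) = 0 (q(X, h) = 0*6 = 0)
u(b, s) = b/(-3 + b) (u(b, s) = (b + 0)/(-3 + b) = b/(-3 + b))
u(15 + 15, 10) - 1*(-4202) = (15 + 15)/(-3 + (15 + 15)) - 1*(-4202) = 30/(-3 + 30) + 4202 = 30/27 + 4202 = 30*(1/27) + 4202 = 10/9 + 4202 = 37828/9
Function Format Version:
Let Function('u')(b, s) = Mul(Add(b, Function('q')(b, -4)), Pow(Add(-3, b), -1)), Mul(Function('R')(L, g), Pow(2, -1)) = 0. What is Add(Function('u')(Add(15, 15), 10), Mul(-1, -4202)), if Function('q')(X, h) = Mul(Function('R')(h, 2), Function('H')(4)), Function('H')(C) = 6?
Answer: Rational(37828, 9) ≈ 4203.1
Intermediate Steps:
Function('R')(L, g) = 0 (Function('R')(L, g) = Mul(2, 0) = 0)
Function('q')(X, h) = 0 (Function('q')(X, h) = Mul(0, 6) = 0)
Function('u')(b, s) = Mul(b, Pow(Add(-3, b), -1)) (Function('u')(b, s) = Mul(Add(b, 0), Pow(Add(-3, b), -1)) = Mul(b, Pow(Add(-3, b), -1)))
Add(Function('u')(Add(15, 15), 10), Mul(-1, -4202)) = Add(Mul(Add(15, 15), Pow(Add(-3, Add(15, 15)), -1)), Mul(-1, -4202)) = Add(Mul(30, Pow(Add(-3, 30), -1)), 4202) = Add(Mul(30, Pow(27, -1)), 4202) = Add(Mul(30, Rational(1, 27)), 4202) = Add(Rational(10, 9), 4202) = Rational(37828, 9)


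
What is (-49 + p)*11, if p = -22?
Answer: -781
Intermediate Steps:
(-49 + p)*11 = (-49 - 22)*11 = -71*11 = -781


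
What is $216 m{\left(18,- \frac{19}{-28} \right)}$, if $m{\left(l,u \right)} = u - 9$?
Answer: $- \frac{12582}{7} \approx -1797.4$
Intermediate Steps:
$m{\left(l,u \right)} = -9 + u$ ($m{\left(l,u \right)} = u - 9 = -9 + u$)
$216 m{\left(18,- \frac{19}{-28} \right)} = 216 \left(-9 - \frac{19}{-28}\right) = 216 \left(-9 - - \frac{19}{28}\right) = 216 \left(-9 + \frac{19}{28}\right) = 216 \left(- \frac{233}{28}\right) = - \frac{12582}{7}$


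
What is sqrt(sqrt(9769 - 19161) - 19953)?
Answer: sqrt(-19953 + 4*I*sqrt(587)) ≈ 0.343 + 141.26*I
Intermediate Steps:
sqrt(sqrt(9769 - 19161) - 19953) = sqrt(sqrt(-9392) - 19953) = sqrt(4*I*sqrt(587) - 19953) = sqrt(-19953 + 4*I*sqrt(587))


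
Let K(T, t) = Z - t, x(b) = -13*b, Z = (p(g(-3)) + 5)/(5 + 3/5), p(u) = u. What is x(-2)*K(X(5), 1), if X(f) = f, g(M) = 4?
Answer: 221/14 ≈ 15.786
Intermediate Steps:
Z = 45/28 (Z = (4 + 5)/(5 + 3/5) = 9/(5 + 3*(1/5)) = 9/(5 + 3/5) = 9/(28/5) = 9*(5/28) = 45/28 ≈ 1.6071)
K(T, t) = 45/28 - t
x(-2)*K(X(5), 1) = (-13*(-2))*(45/28 - 1*1) = 26*(45/28 - 1) = 26*(17/28) = 221/14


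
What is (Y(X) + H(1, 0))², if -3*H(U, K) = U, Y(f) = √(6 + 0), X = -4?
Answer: 55/9 - 2*√6/3 ≈ 4.4781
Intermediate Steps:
Y(f) = √6
H(U, K) = -U/3
(Y(X) + H(1, 0))² = (√6 - ⅓*1)² = (√6 - ⅓)² = (-⅓ + √6)²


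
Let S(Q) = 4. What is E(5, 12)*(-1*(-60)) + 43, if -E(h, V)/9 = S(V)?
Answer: -2117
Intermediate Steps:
E(h, V) = -36 (E(h, V) = -9*4 = -36)
E(5, 12)*(-1*(-60)) + 43 = -(-36)*(-60) + 43 = -36*60 + 43 = -2160 + 43 = -2117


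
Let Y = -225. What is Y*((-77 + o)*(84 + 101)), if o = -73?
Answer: 6243750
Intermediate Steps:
Y*((-77 + o)*(84 + 101)) = -225*(-77 - 73)*(84 + 101) = -(-33750)*185 = -225*(-27750) = 6243750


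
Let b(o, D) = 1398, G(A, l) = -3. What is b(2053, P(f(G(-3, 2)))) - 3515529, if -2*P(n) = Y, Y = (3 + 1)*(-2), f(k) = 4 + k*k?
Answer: -3514131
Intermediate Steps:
f(k) = 4 + k²
Y = -8 (Y = 4*(-2) = -8)
P(n) = 4 (P(n) = -½*(-8) = 4)
b(2053, P(f(G(-3, 2)))) - 3515529 = 1398 - 3515529 = -3514131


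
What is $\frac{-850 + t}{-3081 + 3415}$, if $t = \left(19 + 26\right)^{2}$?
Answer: $\frac{1175}{334} \approx 3.518$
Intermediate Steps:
$t = 2025$ ($t = 45^{2} = 2025$)
$\frac{-850 + t}{-3081 + 3415} = \frac{-850 + 2025}{-3081 + 3415} = \frac{1175}{334}$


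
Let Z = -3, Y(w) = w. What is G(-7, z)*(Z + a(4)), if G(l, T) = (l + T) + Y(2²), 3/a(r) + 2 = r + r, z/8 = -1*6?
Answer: 255/2 ≈ 127.50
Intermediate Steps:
z = -48 (z = 8*(-1*6) = 8*(-6) = -48)
a(r) = 3/(-2 + 2*r) (a(r) = 3/(-2 + (r + r)) = 3/(-2 + 2*r))
G(l, T) = 4 + T + l (G(l, T) = (l + T) + 2² = (T + l) + 4 = 4 + T + l)
G(-7, z)*(Z + a(4)) = (4 - 48 - 7)*(-3 + 3/(2*(-1 + 4))) = -51*(-3 + (3/2)/3) = -51*(-3 + (3/2)*(⅓)) = -51*(-3 + ½) = -51*(-5/2) = 255/2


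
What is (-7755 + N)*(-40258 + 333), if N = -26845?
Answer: 1381405000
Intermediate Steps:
(-7755 + N)*(-40258 + 333) = (-7755 - 26845)*(-40258 + 333) = -34600*(-39925) = 1381405000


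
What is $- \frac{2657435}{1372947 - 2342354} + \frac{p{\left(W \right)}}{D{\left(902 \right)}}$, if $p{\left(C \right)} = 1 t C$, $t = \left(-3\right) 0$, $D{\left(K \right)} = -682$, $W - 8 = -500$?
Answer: $\frac{2657435}{969407} \approx 2.7413$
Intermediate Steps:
$W = -492$ ($W = 8 - 500 = -492$)
$t = 0$
$p{\left(C \right)} = 0$ ($p{\left(C \right)} = 1 \cdot 0 C = 0 C = 0$)
$- \frac{2657435}{1372947 - 2342354} + \frac{p{\left(W \right)}}{D{\left(902 \right)}} = - \frac{2657435}{1372947 - 2342354} + \frac{0}{-682} = - \frac{2657435}{-969407} + 0 \left(- \frac{1}{682}\right) = \left(-2657435\right) \left(- \frac{1}{969407}\right) + 0 = \frac{2657435}{969407} + 0 = \frac{2657435}{969407}$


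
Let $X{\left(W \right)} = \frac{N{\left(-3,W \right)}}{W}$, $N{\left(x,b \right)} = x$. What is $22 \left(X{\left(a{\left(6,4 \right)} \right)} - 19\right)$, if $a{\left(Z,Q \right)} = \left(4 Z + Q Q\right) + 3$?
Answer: $- \frac{18040}{43} \approx -419.53$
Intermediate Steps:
$a{\left(Z,Q \right)} = 3 + Q^{2} + 4 Z$ ($a{\left(Z,Q \right)} = \left(4 Z + Q^{2}\right) + 3 = \left(Q^{2} + 4 Z\right) + 3 = 3 + Q^{2} + 4 Z$)
$X{\left(W \right)} = - \frac{3}{W}$
$22 \left(X{\left(a{\left(6,4 \right)} \right)} - 19\right) = 22 \left(- \frac{3}{3 + 4^{2} + 4 \cdot 6} - 19\right) = 22 \left(- \frac{3}{3 + 16 + 24} - 19\right) = 22 \left(- \frac{3}{43} - 19\right) = 22 \left(- \frac{820}{43}\right) = - \frac{18040}{43}$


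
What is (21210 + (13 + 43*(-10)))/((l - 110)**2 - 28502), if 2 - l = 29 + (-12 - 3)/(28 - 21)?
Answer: -1018857/505462 ≈ -2.0157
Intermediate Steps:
l = -174/7 (l = 2 - (29 + (-12 - 3)/(28 - 21)) = 2 - (29 - 15/7) = 2 - 1*188/7 = 2 - 188/7 = -174/7 ≈ -24.857)
(21210 + (13 + 43*(-10)))/((l - 110)**2 - 28502) = (21210 + (13 + 43*(-10)))/((-174/7 - 110)**2 - 28502) = (21210 + (13 - 430))/((-944/7)**2 - 28502) = (21210 - 417)/(891136/49 - 28502) = 20793/(-505462/49) = 20793*(-49/505462) = -1018857/505462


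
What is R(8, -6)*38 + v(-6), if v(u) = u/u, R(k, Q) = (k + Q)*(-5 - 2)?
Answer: -531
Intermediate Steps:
R(k, Q) = -7*Q - 7*k (R(k, Q) = (Q + k)*(-7) = -7*Q - 7*k)
v(u) = 1
R(8, -6)*38 + v(-6) = (-7*(-6) - 7*8)*38 + 1 = (42 - 56)*38 + 1 = -14*38 + 1 = -532 + 1 = -531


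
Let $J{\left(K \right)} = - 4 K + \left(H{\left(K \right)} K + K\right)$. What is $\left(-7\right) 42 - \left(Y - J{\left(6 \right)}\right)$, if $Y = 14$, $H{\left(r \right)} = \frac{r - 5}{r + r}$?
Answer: $- \frac{651}{2} \approx -325.5$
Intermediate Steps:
$H{\left(r \right)} = \frac{-5 + r}{2 r}$
$J{\left(K \right)} = - \frac{5}{2} - \frac{5 K}{2}$ ($J{\left(K \right)} = - 4 K + \left(\frac{-5 + K}{2 K} K + K\right) = - 4 K + \left(\left(- \frac{5}{2} + \frac{K}{2}\right) + K\right) = - 4 K + \left(- \frac{5}{2} + \frac{3 K}{2}\right) = - \frac{5}{2} - \frac{5 K}{2}$)
$\left(-7\right) 42 - \left(Y - J{\left(6 \right)}\right) = \left(-7\right) 42 - \frac{63}{2} = -294 - \frac{63}{2} = - \frac{651}{2}$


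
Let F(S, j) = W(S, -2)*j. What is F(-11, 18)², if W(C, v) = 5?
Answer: 8100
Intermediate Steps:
F(S, j) = 5*j
F(-11, 18)² = (5*18)² = 90² = 8100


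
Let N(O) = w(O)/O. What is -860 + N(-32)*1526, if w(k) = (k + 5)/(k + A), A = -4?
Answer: -57329/64 ≈ -895.77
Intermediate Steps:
w(k) = (5 + k)/(-4 + k) (w(k) = (k + 5)/(k - 4) = (5 + k)/(-4 + k))
N(O) = (5 + O)/(O*(-4 + O)) (N(O) = ((5 + O)/(-4 + O))/O = (5 + O)/(O*(-4 + O)))
-860 + N(-32)*1526 = -860 + ((5 - 32)/((-32)*(-4 - 32)))*1526 = -860 - 1/32*(-27)/(-36)*1526 = -860 - 1/32*(-1/36)*(-27)*1526 = -860 - 3/128*1526 = -860 - 2289/64 = -57329/64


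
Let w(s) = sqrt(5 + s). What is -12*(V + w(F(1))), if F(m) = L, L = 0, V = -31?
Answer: 372 - 12*sqrt(5) ≈ 345.17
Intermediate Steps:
F(m) = 0
-12*(V + w(F(1))) = -12*(-31 + sqrt(5 + 0)) = -12*(-31 + sqrt(5)) = 372 - 12*sqrt(5)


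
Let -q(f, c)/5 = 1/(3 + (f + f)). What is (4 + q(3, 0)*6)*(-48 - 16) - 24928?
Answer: -74912/3 ≈ -24971.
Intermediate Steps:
q(f, c) = -5/(3 + 2*f) (q(f, c) = -5/(3 + (f + f)) = -5/(3 + 2*f))
(4 + q(3, 0)*6)*(-48 - 16) - 24928 = (4 - 5/(3 + 2*3)*6)*(-48 - 16) - 24928 = (4 - 5/(3 + 6)*6)*(-64) - 24928 = (4 - 5/9*6)*(-64) - 24928 = (4 - 10/3)*(-64) - 24928 = (⅔)*(-64) - 24928 = -128/3 - 24928 = -74912/3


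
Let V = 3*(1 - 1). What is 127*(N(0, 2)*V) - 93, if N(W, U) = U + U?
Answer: -93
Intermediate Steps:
N(W, U) = 2*U
V = 0 (V = 3*0 = 0)
127*(N(0, 2)*V) - 93 = 127*((2*2)*0) - 93 = 127*(4*0) - 93 = 127*0 - 93 = 0 - 93 = -93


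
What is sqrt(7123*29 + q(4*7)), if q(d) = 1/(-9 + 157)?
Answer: sqrt(1131160929)/74 ≈ 454.50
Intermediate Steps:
q(d) = 1/148
sqrt(7123*29 + q(4*7)) = sqrt(7123*29 + 1/148) = sqrt(206567 + 1/148) = sqrt(30571917/148) = sqrt(1131160929)/74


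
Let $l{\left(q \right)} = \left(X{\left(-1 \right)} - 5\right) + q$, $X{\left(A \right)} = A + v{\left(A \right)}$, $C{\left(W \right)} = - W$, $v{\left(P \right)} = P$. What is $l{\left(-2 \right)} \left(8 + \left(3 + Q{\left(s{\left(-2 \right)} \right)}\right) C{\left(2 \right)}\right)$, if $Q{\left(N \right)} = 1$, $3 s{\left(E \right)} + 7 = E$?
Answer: $0$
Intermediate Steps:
$s{\left(E \right)} = - \frac{7}{3} + \frac{E}{3}$
$X{\left(A \right)} = 2 A$ ($X{\left(A \right)} = A + A = 2 A$)
$l{\left(q \right)} = -7 + q$ ($l{\left(q \right)} = \left(2 \left(-1\right) - 5\right) + q = \left(-2 - 5\right) + q = -7 + q$)
$l{\left(-2 \right)} \left(8 + \left(3 + Q{\left(s{\left(-2 \right)} \right)}\right) C{\left(2 \right)}\right) = \left(-7 - 2\right) \left(8 + \left(3 + 1\right) \left(\left(-1\right) 2\right)\right) = - 9 \left(8 + 4 \left(-2\right)\right) = - 9 \left(8 - 8\right) = \left(-9\right) 0 = 0$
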